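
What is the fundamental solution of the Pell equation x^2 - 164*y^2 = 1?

First expand sqrt(164) as a continued fraction. With x_i = (sqrt(164) + m_i)/d_i and (m_0, d_0) = (0, 1): a_0 = floor(sqrt(164)) = 12, since 12^2 = 144 <= 164 < 169 = 13^2.
Iterate m_{i+1} = d_i*a_i - m_i, d_{i+1} = (164 - m_{i+1}^2)/d_i, a_{i+1} = floor((a_0 + m_{i+1})/d_{i+1}):
  m_1 = 1*12 - 0 = 12, d_1 = (164 - 12^2)/1 = 20/1 = 20, a_1 = floor((12 + 12)/20) = 1.
  m_2 = 20*1 - 12 = 8, d_2 = (164 - 8^2)/20 = 100/20 = 5, a_2 = floor((12 + 8)/5) = 4.
  m_3 = 5*4 - 8 = 12, d_3 = (164 - 12^2)/5 = 20/5 = 4, a_3 = floor((12 + 12)/4) = 6.
  m_4 = 4*6 - 12 = 12, d_4 = (164 - 12^2)/4 = 20/4 = 5, a_4 = floor((12 + 12)/5) = 4.
  m_5 = 5*4 - 12 = 8, d_5 = (164 - 8^2)/5 = 100/5 = 20, a_5 = floor((12 + 8)/20) = 1.
  m_6 = 20*1 - 8 = 12, d_6 = (164 - 12^2)/20 = 20/20 = 1, a_6 = floor((12 + 12)/1) = 24.
  m_7 = 1*24 - 12 = 12, d_7 = (164 - 12^2)/1 = 20/1 = 20: (m_7, d_7) = (m_1, d_1) = (12, 20), so from here the quotients repeat a_1, ..., a_6; the period length is 6.
So sqrt(164) = [12; (1, 4, 6, 4, 1, 24)] with period length k = 6.
k is even, so the fundamental solution of x^2 - 164y^2 = 1 is (p_{k-1}, q_{k-1}) = (p_5, q_5); compute convergents through index 5.
Convergents (p_i = a_i*p_{i-1} + p_{i-2}, q_i = a_i*q_{i-1} + q_{i-2} with p_{-2}=0, p_{-1}=1, q_{-2}=1, q_{-1}=0):
  i=0: a_0=12, p_0 = 12*1 + 0 = 12, q_0 = 12*0 + 1 = 1.
  i=1: a_1=1, p_1 = 1*12 + 1 = 13, q_1 = 1*1 + 0 = 1.
  i=2: a_2=4, p_2 = 4*13 + 12 = 64, q_2 = 4*1 + 1 = 5.
  i=3: a_3=6, p_3 = 6*64 + 13 = 397, q_3 = 6*5 + 1 = 31.
  i=4: a_4=4, p_4 = 4*397 + 64 = 1652, q_4 = 4*31 + 5 = 129.
  i=5: a_5=1, p_5 = 1*1652 + 397 = 2049, q_5 = 1*129 + 31 = 160.
Check: 2049^2 - 164*160^2 = 4198401 - 4198400 = 1, so (x, y) = (2049, 160) solves the equation, and by the theorem it is the least positive solution.

(x, y) = (2049, 160)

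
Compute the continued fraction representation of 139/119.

Run the Euclidean algorithm on 139 and 119; the successive quotients are the partial quotients a_0, a_1, ... (each step inverts the fractional part left over by the previous one):
  139 = 1*119 + 20, so a_0 = 1.
  119 = 5*20 + 19, so a_1 = 5.
  20 = 1*19 + 1, so a_2 = 1.
  19 = 19*1 + 0, so a_3 = 19.
The remainder reaches 0 after 4 divisions, so the expansion has 4 partial quotients, read off in order.

[1; 5, 1, 19]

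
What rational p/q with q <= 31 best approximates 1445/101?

Expand x = 1445/101 as a continued fraction with the Euclidean algorithm:
  1445 = 14*101 + 31, so a_0 = 14.
  101 = 3*31 + 8, so a_1 = 3.
  31 = 3*8 + 7, so a_2 = 3.
  8 = 1*7 + 1, so a_3 = 1.
  7 = 7*1 + 0, so a_4 = 7.
so x = [14; 3, 3, 1, 7].
Convergents (p_i = a_i*p_{i-1} + p_{i-2}, q_i = a_i*q_{i-1} + q_{i-2} with p_{-2}=0, p_{-1}=1, q_{-2}=1, q_{-1}=0), until the denominator exceeds 31:
  i=0: a_0=14, p_0 = 14*1 + 0 = 14, q_0 = 14*0 + 1 = 1.
  i=1: a_1=3, p_1 = 3*14 + 1 = 43, q_1 = 3*1 + 0 = 3.
  i=2: a_2=3, p_2 = 3*43 + 14 = 143, q_2 = 3*3 + 1 = 10.
  i=3: a_3=1, p_3 = 1*143 + 43 = 186, q_3 = 1*10 + 3 = 13.
  i=4: a_4=7, p_4 = 7*186 + 143 = 1445, q_4 = 7*13 + 10 = 101.
q_4 = 101 > 31, so the last convergent with denominator <= 31 is p_3/q_3 = 186/13.
The closest fraction with denominator <= 31 is either p_3/q_3 or the intermediate fraction (k*p_3 + p_2)/(k*q_3 + q_2) with the largest k >= 1 whose denominator stays <= 31; these approach x as k grows, and every other convergent or intermediate fraction in range is farther away.
Largest k: floor((31 - q_2)/q_3) = floor((31 - 10)/13) = 1.
That gives (1*186 + 143)/(1*13 + 10) = 329/23.
Compare the errors: |x - 186/13| = |1445*13 - 186*101|/(101*13) = 1/1313, and |x - 329/23| = |1445*23 - 329*101|/(101*23) = 6/2323.
Cross-multiplying, 1*2323 = 2323 < 7878 = 6*1313, so 1/1313 is smaller: the convergent 186/13 is closer to x than 329/23.

186/13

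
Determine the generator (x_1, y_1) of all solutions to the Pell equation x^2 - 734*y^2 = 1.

First expand sqrt(734) as a continued fraction. With x_i = (sqrt(734) + m_i)/d_i and (m_0, d_0) = (0, 1): a_0 = floor(sqrt(734)) = 27, since 27^2 = 729 <= 734 < 784 = 28^2.
Iterate m_{i+1} = d_i*a_i - m_i, d_{i+1} = (734 - m_{i+1}^2)/d_i, a_{i+1} = floor((a_0 + m_{i+1})/d_{i+1}):
  m_1 = 1*27 - 0 = 27, d_1 = (734 - 27^2)/1 = 5/1 = 5, a_1 = floor((27 + 27)/5) = 10.
  m_2 = 5*10 - 27 = 23, d_2 = (734 - 23^2)/5 = 205/5 = 41, a_2 = floor((27 + 23)/41) = 1.
  m_3 = 41*1 - 23 = 18, d_3 = (734 - 18^2)/41 = 410/41 = 10, a_3 = floor((27 + 18)/10) = 4.
  m_4 = 10*4 - 18 = 22, d_4 = (734 - 22^2)/10 = 250/10 = 25, a_4 = floor((27 + 22)/25) = 1.
  m_5 = 25*1 - 22 = 3, d_5 = (734 - 3^2)/25 = 725/25 = 29, a_5 = floor((27 + 3)/29) = 1.
  m_6 = 29*1 - 3 = 26, d_6 = (734 - 26^2)/29 = 58/29 = 2, a_6 = floor((27 + 26)/2) = 26.
  m_7 = 2*26 - 26 = 26, d_7 = (734 - 26^2)/2 = 58/2 = 29, a_7 = floor((27 + 26)/29) = 1.
  m_8 = 29*1 - 26 = 3, d_8 = (734 - 3^2)/29 = 725/29 = 25, a_8 = floor((27 + 3)/25) = 1.
  m_9 = 25*1 - 3 = 22, d_9 = (734 - 22^2)/25 = 250/25 = 10, a_9 = floor((27 + 22)/10) = 4.
  m_10 = 10*4 - 22 = 18, d_10 = (734 - 18^2)/10 = 410/10 = 41, a_10 = floor((27 + 18)/41) = 1.
  m_11 = 41*1 - 18 = 23, d_11 = (734 - 23^2)/41 = 205/41 = 5, a_11 = floor((27 + 23)/5) = 10.
  m_12 = 5*10 - 23 = 27, d_12 = (734 - 27^2)/5 = 5/5 = 1, a_12 = floor((27 + 27)/1) = 54.
  m_13 = 1*54 - 27 = 27, d_13 = (734 - 27^2)/1 = 5/1 = 5: (m_13, d_13) = (m_1, d_1) = (27, 5), so from here the quotients repeat a_1, ..., a_12; the period length is 12.
So sqrt(734) = [27; (10, 1, 4, 1, 1, 26, 1, 1, 4, 1, 10, 54)] with period length k = 12.
k is even, so the fundamental solution of x^2 - 734y^2 = 1 is (p_{k-1}, q_{k-1}) = (p_11, q_11); compute convergents through index 11.
Convergents (p_i = a_i*p_{i-1} + p_{i-2}, q_i = a_i*q_{i-1} + q_{i-2} with p_{-2}=0, p_{-1}=1, q_{-2}=1, q_{-1}=0):
  i=0: a_0=27, p_0 = 27*1 + 0 = 27, q_0 = 27*0 + 1 = 1.
  i=1: a_1=10, p_1 = 10*27 + 1 = 271, q_1 = 10*1 + 0 = 10.
  i=2: a_2=1, p_2 = 1*271 + 27 = 298, q_2 = 1*10 + 1 = 11.
  i=3: a_3=4, p_3 = 4*298 + 271 = 1463, q_3 = 4*11 + 10 = 54.
  i=4: a_4=1, p_4 = 1*1463 + 298 = 1761, q_4 = 1*54 + 11 = 65.
  i=5: a_5=1, p_5 = 1*1761 + 1463 = 3224, q_5 = 1*65 + 54 = 119.
  i=6: a_6=26, p_6 = 26*3224 + 1761 = 85585, q_6 = 26*119 + 65 = 3159.
  i=7: a_7=1, p_7 = 1*85585 + 3224 = 88809, q_7 = 1*3159 + 119 = 3278.
  i=8: a_8=1, p_8 = 1*88809 + 85585 = 174394, q_8 = 1*3278 + 3159 = 6437.
  i=9: a_9=4, p_9 = 4*174394 + 88809 = 786385, q_9 = 4*6437 + 3278 = 29026.
  i=10: a_10=1, p_10 = 1*786385 + 174394 = 960779, q_10 = 1*29026 + 6437 = 35463.
  i=11: a_11=10, p_11 = 10*960779 + 786385 = 10394175, q_11 = 10*35463 + 29026 = 383656.
Check: 10394175^2 - 734*383656^2 = 108038873930625 - 108038873930624 = 1, so (x, y) = (10394175, 383656) solves the equation, and by the theorem it is the least positive solution.

(x, y) = (10394175, 383656)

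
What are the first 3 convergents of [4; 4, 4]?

4/1, 17/4, 72/17

Using the convergent recurrence p_i = a_i*p_{i-1} + p_{i-2}, q_i = a_i*q_{i-1} + q_{i-2} with p_{-2}=0, p_{-1}=1, q_{-2}=1, q_{-1}=0:
  i=0: a_0=4, p_0 = 4*1 + 0 = 4, q_0 = 4*0 + 1 = 1.
  i=1: a_1=4, p_1 = 4*4 + 1 = 17, q_1 = 4*1 + 0 = 4.
  i=2: a_2=4, p_2 = 4*17 + 4 = 72, q_2 = 4*4 + 1 = 17.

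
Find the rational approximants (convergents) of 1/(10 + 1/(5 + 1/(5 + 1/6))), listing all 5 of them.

0/1, 1/10, 5/51, 26/265, 161/1641

Using the convergent recurrence p_i = a_i*p_{i-1} + p_{i-2}, q_i = a_i*q_{i-1} + q_{i-2} with p_{-2}=0, p_{-1}=1, q_{-2}=1, q_{-1}=0:
  i=0: a_0=0, p_0 = 0*1 + 0 = 0, q_0 = 0*0 + 1 = 1.
  i=1: a_1=10, p_1 = 10*0 + 1 = 1, q_1 = 10*1 + 0 = 10.
  i=2: a_2=5, p_2 = 5*1 + 0 = 5, q_2 = 5*10 + 1 = 51.
  i=3: a_3=5, p_3 = 5*5 + 1 = 26, q_3 = 5*51 + 10 = 265.
  i=4: a_4=6, p_4 = 6*26 + 5 = 161, q_4 = 6*265 + 51 = 1641.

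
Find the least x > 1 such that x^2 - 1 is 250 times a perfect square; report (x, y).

First expand sqrt(250) as a continued fraction. With x_i = (sqrt(250) + m_i)/d_i and (m_0, d_0) = (0, 1): a_0 = floor(sqrt(250)) = 15, since 15^2 = 225 <= 250 < 256 = 16^2.
Iterate m_{i+1} = d_i*a_i - m_i, d_{i+1} = (250 - m_{i+1}^2)/d_i, a_{i+1} = floor((a_0 + m_{i+1})/d_{i+1}):
  m_1 = 1*15 - 0 = 15, d_1 = (250 - 15^2)/1 = 25/1 = 25, a_1 = floor((15 + 15)/25) = 1.
  m_2 = 25*1 - 15 = 10, d_2 = (250 - 10^2)/25 = 150/25 = 6, a_2 = floor((15 + 10)/6) = 4.
  m_3 = 6*4 - 10 = 14, d_3 = (250 - 14^2)/6 = 54/6 = 9, a_3 = floor((15 + 14)/9) = 3.
  m_4 = 9*3 - 14 = 13, d_4 = (250 - 13^2)/9 = 81/9 = 9, a_4 = floor((15 + 13)/9) = 3.
  m_5 = 9*3 - 13 = 14, d_5 = (250 - 14^2)/9 = 54/9 = 6, a_5 = floor((15 + 14)/6) = 4.
  m_6 = 6*4 - 14 = 10, d_6 = (250 - 10^2)/6 = 150/6 = 25, a_6 = floor((15 + 10)/25) = 1.
  m_7 = 25*1 - 10 = 15, d_7 = (250 - 15^2)/25 = 25/25 = 1, a_7 = floor((15 + 15)/1) = 30.
  m_8 = 1*30 - 15 = 15, d_8 = (250 - 15^2)/1 = 25/1 = 25: (m_8, d_8) = (m_1, d_1) = (15, 25), so from here the quotients repeat a_1, ..., a_7; the period length is 7.
So sqrt(250) = [15; (1, 4, 3, 3, 4, 1, 30)] with period length k = 7.
k is odd, so (p_{k-1}, q_{k-1}) only solves x^2 - 250y^2 = -1 and the fundamental solution of x^2 - 250y^2 = 1 is (p_{2k-1}, q_{2k-1}) = (p_13, q_13); compute convergents through index 13, running through the period twice.
Convergents (p_i = a_i*p_{i-1} + p_{i-2}, q_i = a_i*q_{i-1} + q_{i-2} with p_{-2}=0, p_{-1}=1, q_{-2}=1, q_{-1}=0):
  i=0: a_0=15, p_0 = 15*1 + 0 = 15, q_0 = 15*0 + 1 = 1.
  i=1: a_1=1, p_1 = 1*15 + 1 = 16, q_1 = 1*1 + 0 = 1.
  i=2: a_2=4, p_2 = 4*16 + 15 = 79, q_2 = 4*1 + 1 = 5.
  i=3: a_3=3, p_3 = 3*79 + 16 = 253, q_3 = 3*5 + 1 = 16.
  i=4: a_4=3, p_4 = 3*253 + 79 = 838, q_4 = 3*16 + 5 = 53.
  i=5: a_5=4, p_5 = 4*838 + 253 = 3605, q_5 = 4*53 + 16 = 228.
  i=6: a_6=1, p_6 = 1*3605 + 838 = 4443, q_6 = 1*228 + 53 = 281.
  i=7: a_7=30, p_7 = 30*4443 + 3605 = 136895, q_7 = 30*281 + 228 = 8658.
  i=8: a_8=1, p_8 = 1*136895 + 4443 = 141338, q_8 = 1*8658 + 281 = 8939.
  i=9: a_9=4, p_9 = 4*141338 + 136895 = 702247, q_9 = 4*8939 + 8658 = 44414.
  i=10: a_10=3, p_10 = 3*702247 + 141338 = 2248079, q_10 = 3*44414 + 8939 = 142181.
  i=11: a_11=3, p_11 = 3*2248079 + 702247 = 7446484, q_11 = 3*142181 + 44414 = 470957.
  i=12: a_12=4, p_12 = 4*7446484 + 2248079 = 32034015, q_12 = 4*470957 + 142181 = 2026009.
  i=13: a_13=1, p_13 = 1*32034015 + 7446484 = 39480499, q_13 = 1*2026009 + 470957 = 2496966.
Indeed p_6^2 - 250*q_6^2 = 19740249 - 19740250 = -1, not +1.
Check: 39480499^2 - 250*2496966^2 = 1558709801289001 - 1558709801289000 = 1, so (x, y) = (39480499, 2496966) solves the equation, and by the theorem it is the least positive solution.

(x, y) = (39480499, 2496966)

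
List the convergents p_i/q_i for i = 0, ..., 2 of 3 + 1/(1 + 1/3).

3/1, 4/1, 15/4

Using the convergent recurrence p_i = a_i*p_{i-1} + p_{i-2}, q_i = a_i*q_{i-1} + q_{i-2} with p_{-2}=0, p_{-1}=1, q_{-2}=1, q_{-1}=0:
  i=0: a_0=3, p_0 = 3*1 + 0 = 3, q_0 = 3*0 + 1 = 1.
  i=1: a_1=1, p_1 = 1*3 + 1 = 4, q_1 = 1*1 + 0 = 1.
  i=2: a_2=3, p_2 = 3*4 + 3 = 15, q_2 = 3*1 + 1 = 4.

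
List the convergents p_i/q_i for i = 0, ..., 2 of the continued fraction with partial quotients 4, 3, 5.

Using the convergent recurrence p_i = a_i*p_{i-1} + p_{i-2}, q_i = a_i*q_{i-1} + q_{i-2} with p_{-2}=0, p_{-1}=1, q_{-2}=1, q_{-1}=0:
  i=0: a_0=4, p_0 = 4*1 + 0 = 4, q_0 = 4*0 + 1 = 1.
  i=1: a_1=3, p_1 = 3*4 + 1 = 13, q_1 = 3*1 + 0 = 3.
  i=2: a_2=5, p_2 = 5*13 + 4 = 69, q_2 = 5*3 + 1 = 16.

4/1, 13/3, 69/16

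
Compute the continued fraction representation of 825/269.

[3; 14, 1, 17]

Run the Euclidean algorithm on 825 and 269; the successive quotients are the partial quotients a_0, a_1, ... (each step inverts the fractional part left over by the previous one):
  825 = 3*269 + 18, so a_0 = 3.
  269 = 14*18 + 17, so a_1 = 14.
  18 = 1*17 + 1, so a_2 = 1.
  17 = 17*1 + 0, so a_3 = 17.
The remainder reaches 0 after 4 divisions, so the expansion has 4 partial quotients, read off in order.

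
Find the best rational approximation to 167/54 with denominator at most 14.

34/11

Expand x = 167/54 as a continued fraction with the Euclidean algorithm:
  167 = 3*54 + 5, so a_0 = 3.
  54 = 10*5 + 4, so a_1 = 10.
  5 = 1*4 + 1, so a_2 = 1.
  4 = 4*1 + 0, so a_3 = 4.
so x = [3; 10, 1, 4].
Convergents (p_i = a_i*p_{i-1} + p_{i-2}, q_i = a_i*q_{i-1} + q_{i-2} with p_{-2}=0, p_{-1}=1, q_{-2}=1, q_{-1}=0), until the denominator exceeds 14:
  i=0: a_0=3, p_0 = 3*1 + 0 = 3, q_0 = 3*0 + 1 = 1.
  i=1: a_1=10, p_1 = 10*3 + 1 = 31, q_1 = 10*1 + 0 = 10.
  i=2: a_2=1, p_2 = 1*31 + 3 = 34, q_2 = 1*10 + 1 = 11.
  i=3: a_3=4, p_3 = 4*34 + 31 = 167, q_3 = 4*11 + 10 = 54.
q_3 = 54 > 14, so the last convergent with denominator <= 14 is p_2/q_2 = 34/11.
The closest fraction with denominator <= 14 is either p_2/q_2 or the intermediate fraction (k*p_2 + p_1)/(k*q_2 + q_1) with the largest k >= 1 whose denominator stays <= 14; these approach x as k grows, and every other convergent or intermediate fraction in range is farther away.
Largest k: floor((14 - q_1)/q_2) = floor((14 - 10)/11) = 0.
Since k = 0, no intermediate fraction beyond p_2/q_2 has denominator <= 14, so the convergent 34/11 is the closest (its error is |167*11 - 34*54|/(54*11) = 1/594).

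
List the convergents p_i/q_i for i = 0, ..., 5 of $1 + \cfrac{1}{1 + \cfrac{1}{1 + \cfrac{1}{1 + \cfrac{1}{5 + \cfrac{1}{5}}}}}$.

Using the convergent recurrence p_i = a_i*p_{i-1} + p_{i-2}, q_i = a_i*q_{i-1} + q_{i-2} with p_{-2}=0, p_{-1}=1, q_{-2}=1, q_{-1}=0:
  i=0: a_0=1, p_0 = 1*1 + 0 = 1, q_0 = 1*0 + 1 = 1.
  i=1: a_1=1, p_1 = 1*1 + 1 = 2, q_1 = 1*1 + 0 = 1.
  i=2: a_2=1, p_2 = 1*2 + 1 = 3, q_2 = 1*1 + 1 = 2.
  i=3: a_3=1, p_3 = 1*3 + 2 = 5, q_3 = 1*2 + 1 = 3.
  i=4: a_4=5, p_4 = 5*5 + 3 = 28, q_4 = 5*3 + 2 = 17.
  i=5: a_5=5, p_5 = 5*28 + 5 = 145, q_5 = 5*17 + 3 = 88.

1/1, 2/1, 3/2, 5/3, 28/17, 145/88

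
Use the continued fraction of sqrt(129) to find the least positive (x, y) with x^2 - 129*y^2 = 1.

First expand sqrt(129) as a continued fraction. With x_i = (sqrt(129) + m_i)/d_i and (m_0, d_0) = (0, 1): a_0 = floor(sqrt(129)) = 11, since 11^2 = 121 <= 129 < 144 = 12^2.
Iterate m_{i+1} = d_i*a_i - m_i, d_{i+1} = (129 - m_{i+1}^2)/d_i, a_{i+1} = floor((a_0 + m_{i+1})/d_{i+1}):
  m_1 = 1*11 - 0 = 11, d_1 = (129 - 11^2)/1 = 8/1 = 8, a_1 = floor((11 + 11)/8) = 2.
  m_2 = 8*2 - 11 = 5, d_2 = (129 - 5^2)/8 = 104/8 = 13, a_2 = floor((11 + 5)/13) = 1.
  m_3 = 13*1 - 5 = 8, d_3 = (129 - 8^2)/13 = 65/13 = 5, a_3 = floor((11 + 8)/5) = 3.
  m_4 = 5*3 - 8 = 7, d_4 = (129 - 7^2)/5 = 80/5 = 16, a_4 = floor((11 + 7)/16) = 1.
  m_5 = 16*1 - 7 = 9, d_5 = (129 - 9^2)/16 = 48/16 = 3, a_5 = floor((11 + 9)/3) = 6.
  m_6 = 3*6 - 9 = 9, d_6 = (129 - 9^2)/3 = 48/3 = 16, a_6 = floor((11 + 9)/16) = 1.
  m_7 = 16*1 - 9 = 7, d_7 = (129 - 7^2)/16 = 80/16 = 5, a_7 = floor((11 + 7)/5) = 3.
  m_8 = 5*3 - 7 = 8, d_8 = (129 - 8^2)/5 = 65/5 = 13, a_8 = floor((11 + 8)/13) = 1.
  m_9 = 13*1 - 8 = 5, d_9 = (129 - 5^2)/13 = 104/13 = 8, a_9 = floor((11 + 5)/8) = 2.
  m_10 = 8*2 - 5 = 11, d_10 = (129 - 11^2)/8 = 8/8 = 1, a_10 = floor((11 + 11)/1) = 22.
  m_11 = 1*22 - 11 = 11, d_11 = (129 - 11^2)/1 = 8/1 = 8: (m_11, d_11) = (m_1, d_1) = (11, 8), so from here the quotients repeat a_1, ..., a_10; the period length is 10.
So sqrt(129) = [11; (2, 1, 3, 1, 6, 1, 3, 1, 2, 22)] with period length k = 10.
k is even, so the fundamental solution of x^2 - 129y^2 = 1 is (p_{k-1}, q_{k-1}) = (p_9, q_9); compute convergents through index 9.
Convergents (p_i = a_i*p_{i-1} + p_{i-2}, q_i = a_i*q_{i-1} + q_{i-2} with p_{-2}=0, p_{-1}=1, q_{-2}=1, q_{-1}=0):
  i=0: a_0=11, p_0 = 11*1 + 0 = 11, q_0 = 11*0 + 1 = 1.
  i=1: a_1=2, p_1 = 2*11 + 1 = 23, q_1 = 2*1 + 0 = 2.
  i=2: a_2=1, p_2 = 1*23 + 11 = 34, q_2 = 1*2 + 1 = 3.
  i=3: a_3=3, p_3 = 3*34 + 23 = 125, q_3 = 3*3 + 2 = 11.
  i=4: a_4=1, p_4 = 1*125 + 34 = 159, q_4 = 1*11 + 3 = 14.
  i=5: a_5=6, p_5 = 6*159 + 125 = 1079, q_5 = 6*14 + 11 = 95.
  i=6: a_6=1, p_6 = 1*1079 + 159 = 1238, q_6 = 1*95 + 14 = 109.
  i=7: a_7=3, p_7 = 3*1238 + 1079 = 4793, q_7 = 3*109 + 95 = 422.
  i=8: a_8=1, p_8 = 1*4793 + 1238 = 6031, q_8 = 1*422 + 109 = 531.
  i=9: a_9=2, p_9 = 2*6031 + 4793 = 16855, q_9 = 2*531 + 422 = 1484.
Check: 16855^2 - 129*1484^2 = 284091025 - 284091024 = 1, so (x, y) = (16855, 1484) solves the equation, and by the theorem it is the least positive solution.

(x, y) = (16855, 1484)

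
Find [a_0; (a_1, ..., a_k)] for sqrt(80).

Write x_i = (sqrt(80) + m_i)/d_i with (m_0, d_0) = (0, 1). a_0 = floor(sqrt(80)) = 8, since 8^2 = 64 <= 80 < 81 = 9^2.
Iterate m_{i+1} = d_i*a_i - m_i, d_{i+1} = (80 - m_{i+1}^2)/d_i, a_{i+1} = floor((a_0 + m_{i+1})/d_{i+1}):
  m_1 = 1*8 - 0 = 8, d_1 = (80 - 8^2)/1 = 16/1 = 16, a_1 = floor((8 + 8)/16) = 1.
  m_2 = 16*1 - 8 = 8, d_2 = (80 - 8^2)/16 = 16/16 = 1, a_2 = floor((8 + 8)/1) = 16.
  m_3 = 1*16 - 8 = 8, d_3 = (80 - 8^2)/1 = 16/1 = 16: (m_3, d_3) = (m_1, d_1) = (8, 16), so from here the quotients repeat a_1, a_2; the period length is 2.
Hence the expansion of sqrt(80) is a_0 = 8 followed by the repeating block 1, 16 (period 2).

[8; (1, 16)]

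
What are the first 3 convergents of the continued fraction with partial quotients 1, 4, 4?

Using the convergent recurrence p_i = a_i*p_{i-1} + p_{i-2}, q_i = a_i*q_{i-1} + q_{i-2} with p_{-2}=0, p_{-1}=1, q_{-2}=1, q_{-1}=0:
  i=0: a_0=1, p_0 = 1*1 + 0 = 1, q_0 = 1*0 + 1 = 1.
  i=1: a_1=4, p_1 = 4*1 + 1 = 5, q_1 = 4*1 + 0 = 4.
  i=2: a_2=4, p_2 = 4*5 + 1 = 21, q_2 = 4*4 + 1 = 17.

1/1, 5/4, 21/17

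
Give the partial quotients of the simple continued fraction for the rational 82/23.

Run the Euclidean algorithm on 82 and 23; the successive quotients are the partial quotients a_0, a_1, ... (each step inverts the fractional part left over by the previous one):
  82 = 3*23 + 13, so a_0 = 3.
  23 = 1*13 + 10, so a_1 = 1.
  13 = 1*10 + 3, so a_2 = 1.
  10 = 3*3 + 1, so a_3 = 3.
  3 = 3*1 + 0, so a_4 = 3.
The remainder reaches 0 after 5 divisions, so the expansion has 5 partial quotients, read off in order.

[3; 1, 1, 3, 3]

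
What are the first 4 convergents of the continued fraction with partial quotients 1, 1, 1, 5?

1/1, 2/1, 3/2, 17/11

Using the convergent recurrence p_i = a_i*p_{i-1} + p_{i-2}, q_i = a_i*q_{i-1} + q_{i-2} with p_{-2}=0, p_{-1}=1, q_{-2}=1, q_{-1}=0:
  i=0: a_0=1, p_0 = 1*1 + 0 = 1, q_0 = 1*0 + 1 = 1.
  i=1: a_1=1, p_1 = 1*1 + 1 = 2, q_1 = 1*1 + 0 = 1.
  i=2: a_2=1, p_2 = 1*2 + 1 = 3, q_2 = 1*1 + 1 = 2.
  i=3: a_3=5, p_3 = 5*3 + 2 = 17, q_3 = 5*2 + 1 = 11.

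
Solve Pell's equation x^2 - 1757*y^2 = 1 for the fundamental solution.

(x, y) = (503, 12)

First expand sqrt(1757) as a continued fraction. With x_i = (sqrt(1757) + m_i)/d_i and (m_0, d_0) = (0, 1): a_0 = floor(sqrt(1757)) = 41, since 41^2 = 1681 <= 1757 < 1764 = 42^2.
Iterate m_{i+1} = d_i*a_i - m_i, d_{i+1} = (1757 - m_{i+1}^2)/d_i, a_{i+1} = floor((a_0 + m_{i+1})/d_{i+1}):
  m_1 = 1*41 - 0 = 41, d_1 = (1757 - 41^2)/1 = 76/1 = 76, a_1 = floor((41 + 41)/76) = 1.
  m_2 = 76*1 - 41 = 35, d_2 = (1757 - 35^2)/76 = 532/76 = 7, a_2 = floor((41 + 35)/7) = 10.
  m_3 = 7*10 - 35 = 35, d_3 = (1757 - 35^2)/7 = 532/7 = 76, a_3 = floor((41 + 35)/76) = 1.
  m_4 = 76*1 - 35 = 41, d_4 = (1757 - 41^2)/76 = 76/76 = 1, a_4 = floor((41 + 41)/1) = 82.
  m_5 = 1*82 - 41 = 41, d_5 = (1757 - 41^2)/1 = 76/1 = 76: (m_5, d_5) = (m_1, d_1) = (41, 76), so from here the quotients repeat a_1, ..., a_4; the period length is 4.
So sqrt(1757) = [41; (1, 10, 1, 82)] with period length k = 4.
k is even, so the fundamental solution of x^2 - 1757y^2 = 1 is (p_{k-1}, q_{k-1}) = (p_3, q_3); compute convergents through index 3.
Convergents (p_i = a_i*p_{i-1} + p_{i-2}, q_i = a_i*q_{i-1} + q_{i-2} with p_{-2}=0, p_{-1}=1, q_{-2}=1, q_{-1}=0):
  i=0: a_0=41, p_0 = 41*1 + 0 = 41, q_0 = 41*0 + 1 = 1.
  i=1: a_1=1, p_1 = 1*41 + 1 = 42, q_1 = 1*1 + 0 = 1.
  i=2: a_2=10, p_2 = 10*42 + 41 = 461, q_2 = 10*1 + 1 = 11.
  i=3: a_3=1, p_3 = 1*461 + 42 = 503, q_3 = 1*11 + 1 = 12.
Check: 503^2 - 1757*12^2 = 253009 - 253008 = 1, so (x, y) = (503, 12) solves the equation, and by the theorem it is the least positive solution.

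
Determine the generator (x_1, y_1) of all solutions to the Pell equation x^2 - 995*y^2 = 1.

(x, y) = (8835999, 280120)

First expand sqrt(995) as a continued fraction. With x_i = (sqrt(995) + m_i)/d_i and (m_0, d_0) = (0, 1): a_0 = floor(sqrt(995)) = 31, since 31^2 = 961 <= 995 < 1024 = 32^2.
Iterate m_{i+1} = d_i*a_i - m_i, d_{i+1} = (995 - m_{i+1}^2)/d_i, a_{i+1} = floor((a_0 + m_{i+1})/d_{i+1}):
  m_1 = 1*31 - 0 = 31, d_1 = (995 - 31^2)/1 = 34/1 = 34, a_1 = floor((31 + 31)/34) = 1.
  m_2 = 34*1 - 31 = 3, d_2 = (995 - 3^2)/34 = 986/34 = 29, a_2 = floor((31 + 3)/29) = 1.
  m_3 = 29*1 - 3 = 26, d_3 = (995 - 26^2)/29 = 319/29 = 11, a_3 = floor((31 + 26)/11) = 5.
  m_4 = 11*5 - 26 = 29, d_4 = (995 - 29^2)/11 = 154/11 = 14, a_4 = floor((31 + 29)/14) = 4.
  m_5 = 14*4 - 29 = 27, d_5 = (995 - 27^2)/14 = 266/14 = 19, a_5 = floor((31 + 27)/19) = 3.
  m_6 = 19*3 - 27 = 30, d_6 = (995 - 30^2)/19 = 95/19 = 5, a_6 = floor((31 + 30)/5) = 12.
  m_7 = 5*12 - 30 = 30, d_7 = (995 - 30^2)/5 = 95/5 = 19, a_7 = floor((31 + 30)/19) = 3.
  m_8 = 19*3 - 30 = 27, d_8 = (995 - 27^2)/19 = 266/19 = 14, a_8 = floor((31 + 27)/14) = 4.
  m_9 = 14*4 - 27 = 29, d_9 = (995 - 29^2)/14 = 154/14 = 11, a_9 = floor((31 + 29)/11) = 5.
  m_10 = 11*5 - 29 = 26, d_10 = (995 - 26^2)/11 = 319/11 = 29, a_10 = floor((31 + 26)/29) = 1.
  m_11 = 29*1 - 26 = 3, d_11 = (995 - 3^2)/29 = 986/29 = 34, a_11 = floor((31 + 3)/34) = 1.
  m_12 = 34*1 - 3 = 31, d_12 = (995 - 31^2)/34 = 34/34 = 1, a_12 = floor((31 + 31)/1) = 62.
  m_13 = 1*62 - 31 = 31, d_13 = (995 - 31^2)/1 = 34/1 = 34: (m_13, d_13) = (m_1, d_1) = (31, 34), so from here the quotients repeat a_1, ..., a_12; the period length is 12.
So sqrt(995) = [31; (1, 1, 5, 4, 3, 12, 3, 4, 5, 1, 1, 62)] with period length k = 12.
k is even, so the fundamental solution of x^2 - 995y^2 = 1 is (p_{k-1}, q_{k-1}) = (p_11, q_11); compute convergents through index 11.
Convergents (p_i = a_i*p_{i-1} + p_{i-2}, q_i = a_i*q_{i-1} + q_{i-2} with p_{-2}=0, p_{-1}=1, q_{-2}=1, q_{-1}=0):
  i=0: a_0=31, p_0 = 31*1 + 0 = 31, q_0 = 31*0 + 1 = 1.
  i=1: a_1=1, p_1 = 1*31 + 1 = 32, q_1 = 1*1 + 0 = 1.
  i=2: a_2=1, p_2 = 1*32 + 31 = 63, q_2 = 1*1 + 1 = 2.
  i=3: a_3=5, p_3 = 5*63 + 32 = 347, q_3 = 5*2 + 1 = 11.
  i=4: a_4=4, p_4 = 4*347 + 63 = 1451, q_4 = 4*11 + 2 = 46.
  i=5: a_5=3, p_5 = 3*1451 + 347 = 4700, q_5 = 3*46 + 11 = 149.
  i=6: a_6=12, p_6 = 12*4700 + 1451 = 57851, q_6 = 12*149 + 46 = 1834.
  i=7: a_7=3, p_7 = 3*57851 + 4700 = 178253, q_7 = 3*1834 + 149 = 5651.
  i=8: a_8=4, p_8 = 4*178253 + 57851 = 770863, q_8 = 4*5651 + 1834 = 24438.
  i=9: a_9=5, p_9 = 5*770863 + 178253 = 4032568, q_9 = 5*24438 + 5651 = 127841.
  i=10: a_10=1, p_10 = 1*4032568 + 770863 = 4803431, q_10 = 1*127841 + 24438 = 152279.
  i=11: a_11=1, p_11 = 1*4803431 + 4032568 = 8835999, q_11 = 1*152279 + 127841 = 280120.
Check: 8835999^2 - 995*280120^2 = 78074878328001 - 78074878328000 = 1, so (x, y) = (8835999, 280120) solves the equation, and by the theorem it is the least positive solution.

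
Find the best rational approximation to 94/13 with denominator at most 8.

29/4

Expand x = 94/13 as a continued fraction with the Euclidean algorithm:
  94 = 7*13 + 3, so a_0 = 7.
  13 = 4*3 + 1, so a_1 = 4.
  3 = 3*1 + 0, so a_2 = 3.
so x = [7; 4, 3].
Convergents (p_i = a_i*p_{i-1} + p_{i-2}, q_i = a_i*q_{i-1} + q_{i-2} with p_{-2}=0, p_{-1}=1, q_{-2}=1, q_{-1}=0), until the denominator exceeds 8:
  i=0: a_0=7, p_0 = 7*1 + 0 = 7, q_0 = 7*0 + 1 = 1.
  i=1: a_1=4, p_1 = 4*7 + 1 = 29, q_1 = 4*1 + 0 = 4.
  i=2: a_2=3, p_2 = 3*29 + 7 = 94, q_2 = 3*4 + 1 = 13.
q_2 = 13 > 8, so the last convergent with denominator <= 8 is p_1/q_1 = 29/4.
The closest fraction with denominator <= 8 is either p_1/q_1 or the intermediate fraction (k*p_1 + p_0)/(k*q_1 + q_0) with the largest k >= 1 whose denominator stays <= 8; these approach x as k grows, and every other convergent or intermediate fraction in range is farther away.
Largest k: floor((8 - q_0)/q_1) = floor((8 - 1)/4) = 1.
That gives (1*29 + 7)/(1*4 + 1) = 36/5.
Compare the errors: |x - 29/4| = |94*4 - 29*13|/(13*4) = 1/52, and |x - 36/5| = |94*5 - 36*13|/(13*5) = 2/65.
Cross-multiplying, 1*65 = 65 < 104 = 2*52, so 1/52 is smaller: the convergent 29/4 is closer to x than 36/5.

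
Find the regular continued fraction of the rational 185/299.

[0; 1, 1, 1, 1, 1, 1, 1, 6, 2]

Run the Euclidean algorithm on 185 and 299; the successive quotients are the partial quotients a_0, a_1, ... (each step inverts the fractional part left over by the previous one):
  185 = 0*299 + 185, so a_0 = 0.
  299 = 1*185 + 114, so a_1 = 1.
  185 = 1*114 + 71, so a_2 = 1.
  114 = 1*71 + 43, so a_3 = 1.
  71 = 1*43 + 28, so a_4 = 1.
  43 = 1*28 + 15, so a_5 = 1.
  28 = 1*15 + 13, so a_6 = 1.
  15 = 1*13 + 2, so a_7 = 1.
  13 = 6*2 + 1, so a_8 = 6.
  2 = 2*1 + 0, so a_9 = 2.
The remainder reaches 0 after 10 divisions, so the expansion has 10 partial quotients, read off in order.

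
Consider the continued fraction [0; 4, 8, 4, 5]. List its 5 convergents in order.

Using the convergent recurrence p_i = a_i*p_{i-1} + p_{i-2}, q_i = a_i*q_{i-1} + q_{i-2} with p_{-2}=0, p_{-1}=1, q_{-2}=1, q_{-1}=0:
  i=0: a_0=0, p_0 = 0*1 + 0 = 0, q_0 = 0*0 + 1 = 1.
  i=1: a_1=4, p_1 = 4*0 + 1 = 1, q_1 = 4*1 + 0 = 4.
  i=2: a_2=8, p_2 = 8*1 + 0 = 8, q_2 = 8*4 + 1 = 33.
  i=3: a_3=4, p_3 = 4*8 + 1 = 33, q_3 = 4*33 + 4 = 136.
  i=4: a_4=5, p_4 = 5*33 + 8 = 173, q_4 = 5*136 + 33 = 713.

0/1, 1/4, 8/33, 33/136, 173/713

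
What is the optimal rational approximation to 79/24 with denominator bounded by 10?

Expand x = 79/24 as a continued fraction with the Euclidean algorithm:
  79 = 3*24 + 7, so a_0 = 3.
  24 = 3*7 + 3, so a_1 = 3.
  7 = 2*3 + 1, so a_2 = 2.
  3 = 3*1 + 0, so a_3 = 3.
so x = [3; 3, 2, 3].
Convergents (p_i = a_i*p_{i-1} + p_{i-2}, q_i = a_i*q_{i-1} + q_{i-2} with p_{-2}=0, p_{-1}=1, q_{-2}=1, q_{-1}=0), until the denominator exceeds 10:
  i=0: a_0=3, p_0 = 3*1 + 0 = 3, q_0 = 3*0 + 1 = 1.
  i=1: a_1=3, p_1 = 3*3 + 1 = 10, q_1 = 3*1 + 0 = 3.
  i=2: a_2=2, p_2 = 2*10 + 3 = 23, q_2 = 2*3 + 1 = 7.
  i=3: a_3=3, p_3 = 3*23 + 10 = 79, q_3 = 3*7 + 3 = 24.
q_3 = 24 > 10, so the last convergent with denominator <= 10 is p_2/q_2 = 23/7.
The closest fraction with denominator <= 10 is either p_2/q_2 or the intermediate fraction (k*p_2 + p_1)/(k*q_2 + q_1) with the largest k >= 1 whose denominator stays <= 10; these approach x as k grows, and every other convergent or intermediate fraction in range is farther away.
Largest k: floor((10 - q_1)/q_2) = floor((10 - 3)/7) = 1.
That gives (1*23 + 10)/(1*7 + 3) = 33/10.
Compare the errors: |x - 23/7| = |79*7 - 23*24|/(24*7) = 1/168, and |x - 33/10| = |79*10 - 33*24|/(24*10) = 2/240.
Cross-multiplying, 1*240 = 240 < 336 = 2*168, so 1/168 is smaller: the convergent 23/7 is closer to x than 33/10.

23/7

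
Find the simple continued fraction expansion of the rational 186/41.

[4; 1, 1, 6, 3]

Run the Euclidean algorithm on 186 and 41; the successive quotients are the partial quotients a_0, a_1, ... (each step inverts the fractional part left over by the previous one):
  186 = 4*41 + 22, so a_0 = 4.
  41 = 1*22 + 19, so a_1 = 1.
  22 = 1*19 + 3, so a_2 = 1.
  19 = 6*3 + 1, so a_3 = 6.
  3 = 3*1 + 0, so a_4 = 3.
The remainder reaches 0 after 5 divisions, so the expansion has 5 partial quotients, read off in order.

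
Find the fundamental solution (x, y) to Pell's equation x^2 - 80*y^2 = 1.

(x, y) = (9, 1)

First expand sqrt(80) as a continued fraction. With x_i = (sqrt(80) + m_i)/d_i and (m_0, d_0) = (0, 1): a_0 = floor(sqrt(80)) = 8, since 8^2 = 64 <= 80 < 81 = 9^2.
Iterate m_{i+1} = d_i*a_i - m_i, d_{i+1} = (80 - m_{i+1}^2)/d_i, a_{i+1} = floor((a_0 + m_{i+1})/d_{i+1}):
  m_1 = 1*8 - 0 = 8, d_1 = (80 - 8^2)/1 = 16/1 = 16, a_1 = floor((8 + 8)/16) = 1.
  m_2 = 16*1 - 8 = 8, d_2 = (80 - 8^2)/16 = 16/16 = 1, a_2 = floor((8 + 8)/1) = 16.
  m_3 = 1*16 - 8 = 8, d_3 = (80 - 8^2)/1 = 16/1 = 16: (m_3, d_3) = (m_1, d_1) = (8, 16), so from here the quotients repeat a_1, a_2; the period length is 2.
So sqrt(80) = [8; (1, 16)] with period length k = 2.
k is even, so the fundamental solution of x^2 - 80y^2 = 1 is (p_{k-1}, q_{k-1}) = (p_1, q_1); compute convergents through index 1.
Convergents (p_i = a_i*p_{i-1} + p_{i-2}, q_i = a_i*q_{i-1} + q_{i-2} with p_{-2}=0, p_{-1}=1, q_{-2}=1, q_{-1}=0):
  i=0: a_0=8, p_0 = 8*1 + 0 = 8, q_0 = 8*0 + 1 = 1.
  i=1: a_1=1, p_1 = 1*8 + 1 = 9, q_1 = 1*1 + 0 = 1.
Check: 9^2 - 80*1^2 = 81 - 80 = 1, so (x, y) = (9, 1) solves the equation, and by the theorem it is the least positive solution.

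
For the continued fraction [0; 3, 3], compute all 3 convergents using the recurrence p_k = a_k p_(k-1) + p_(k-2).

0/1, 1/3, 3/10

Using the convergent recurrence p_i = a_i*p_{i-1} + p_{i-2}, q_i = a_i*q_{i-1} + q_{i-2} with p_{-2}=0, p_{-1}=1, q_{-2}=1, q_{-1}=0:
  i=0: a_0=0, p_0 = 0*1 + 0 = 0, q_0 = 0*0 + 1 = 1.
  i=1: a_1=3, p_1 = 3*0 + 1 = 1, q_1 = 3*1 + 0 = 3.
  i=2: a_2=3, p_2 = 3*1 + 0 = 3, q_2 = 3*3 + 1 = 10.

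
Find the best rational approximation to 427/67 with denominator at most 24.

51/8

Expand x = 427/67 as a continued fraction with the Euclidean algorithm:
  427 = 6*67 + 25, so a_0 = 6.
  67 = 2*25 + 17, so a_1 = 2.
  25 = 1*17 + 8, so a_2 = 1.
  17 = 2*8 + 1, so a_3 = 2.
  8 = 8*1 + 0, so a_4 = 8.
so x = [6; 2, 1, 2, 8].
Convergents (p_i = a_i*p_{i-1} + p_{i-2}, q_i = a_i*q_{i-1} + q_{i-2} with p_{-2}=0, p_{-1}=1, q_{-2}=1, q_{-1}=0), until the denominator exceeds 24:
  i=0: a_0=6, p_0 = 6*1 + 0 = 6, q_0 = 6*0 + 1 = 1.
  i=1: a_1=2, p_1 = 2*6 + 1 = 13, q_1 = 2*1 + 0 = 2.
  i=2: a_2=1, p_2 = 1*13 + 6 = 19, q_2 = 1*2 + 1 = 3.
  i=3: a_3=2, p_3 = 2*19 + 13 = 51, q_3 = 2*3 + 2 = 8.
  i=4: a_4=8, p_4 = 8*51 + 19 = 427, q_4 = 8*8 + 3 = 67.
q_4 = 67 > 24, so the last convergent with denominator <= 24 is p_3/q_3 = 51/8.
The closest fraction with denominator <= 24 is either p_3/q_3 or the intermediate fraction (k*p_3 + p_2)/(k*q_3 + q_2) with the largest k >= 1 whose denominator stays <= 24; these approach x as k grows, and every other convergent or intermediate fraction in range is farther away.
Largest k: floor((24 - q_2)/q_3) = floor((24 - 3)/8) = 2.
That gives (2*51 + 19)/(2*8 + 3) = 121/19.
Compare the errors: |x - 51/8| = |427*8 - 51*67|/(67*8) = 1/536, and |x - 121/19| = |427*19 - 121*67|/(67*19) = 6/1273.
Cross-multiplying, 1*1273 = 1273 < 3216 = 6*536, so 1/536 is smaller: the convergent 51/8 is closer to x than 121/19.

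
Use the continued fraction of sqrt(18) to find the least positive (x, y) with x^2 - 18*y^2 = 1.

First expand sqrt(18) as a continued fraction. With x_i = (sqrt(18) + m_i)/d_i and (m_0, d_0) = (0, 1): a_0 = floor(sqrt(18)) = 4, since 4^2 = 16 <= 18 < 25 = 5^2.
Iterate m_{i+1} = d_i*a_i - m_i, d_{i+1} = (18 - m_{i+1}^2)/d_i, a_{i+1} = floor((a_0 + m_{i+1})/d_{i+1}):
  m_1 = 1*4 - 0 = 4, d_1 = (18 - 4^2)/1 = 2/1 = 2, a_1 = floor((4 + 4)/2) = 4.
  m_2 = 2*4 - 4 = 4, d_2 = (18 - 4^2)/2 = 2/2 = 1, a_2 = floor((4 + 4)/1) = 8.
  m_3 = 1*8 - 4 = 4, d_3 = (18 - 4^2)/1 = 2/1 = 2: (m_3, d_3) = (m_1, d_1) = (4, 2), so from here the quotients repeat a_1, a_2; the period length is 2.
So sqrt(18) = [4; (4, 8)] with period length k = 2.
k is even, so the fundamental solution of x^2 - 18y^2 = 1 is (p_{k-1}, q_{k-1}) = (p_1, q_1); compute convergents through index 1.
Convergents (p_i = a_i*p_{i-1} + p_{i-2}, q_i = a_i*q_{i-1} + q_{i-2} with p_{-2}=0, p_{-1}=1, q_{-2}=1, q_{-1}=0):
  i=0: a_0=4, p_0 = 4*1 + 0 = 4, q_0 = 4*0 + 1 = 1.
  i=1: a_1=4, p_1 = 4*4 + 1 = 17, q_1 = 4*1 + 0 = 4.
Check: 17^2 - 18*4^2 = 289 - 288 = 1, so (x, y) = (17, 4) solves the equation, and by the theorem it is the least positive solution.

(x, y) = (17, 4)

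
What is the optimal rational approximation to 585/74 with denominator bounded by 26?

166/21

Expand x = 585/74 as a continued fraction with the Euclidean algorithm:
  585 = 7*74 + 67, so a_0 = 7.
  74 = 1*67 + 7, so a_1 = 1.
  67 = 9*7 + 4, so a_2 = 9.
  7 = 1*4 + 3, so a_3 = 1.
  4 = 1*3 + 1, so a_4 = 1.
  3 = 3*1 + 0, so a_5 = 3.
so x = [7; 1, 9, 1, 1, 3].
Convergents (p_i = a_i*p_{i-1} + p_{i-2}, q_i = a_i*q_{i-1} + q_{i-2} with p_{-2}=0, p_{-1}=1, q_{-2}=1, q_{-1}=0), until the denominator exceeds 26:
  i=0: a_0=7, p_0 = 7*1 + 0 = 7, q_0 = 7*0 + 1 = 1.
  i=1: a_1=1, p_1 = 1*7 + 1 = 8, q_1 = 1*1 + 0 = 1.
  i=2: a_2=9, p_2 = 9*8 + 7 = 79, q_2 = 9*1 + 1 = 10.
  i=3: a_3=1, p_3 = 1*79 + 8 = 87, q_3 = 1*10 + 1 = 11.
  i=4: a_4=1, p_4 = 1*87 + 79 = 166, q_4 = 1*11 + 10 = 21.
  i=5: a_5=3, p_5 = 3*166 + 87 = 585, q_5 = 3*21 + 11 = 74.
q_5 = 74 > 26, so the last convergent with denominator <= 26 is p_4/q_4 = 166/21.
The closest fraction with denominator <= 26 is either p_4/q_4 or the intermediate fraction (k*p_4 + p_3)/(k*q_4 + q_3) with the largest k >= 1 whose denominator stays <= 26; these approach x as k grows, and every other convergent or intermediate fraction in range is farther away.
Largest k: floor((26 - q_3)/q_4) = floor((26 - 11)/21) = 0.
Since k = 0, no intermediate fraction beyond p_4/q_4 has denominator <= 26, so the convergent 166/21 is the closest (its error is |585*21 - 166*74|/(74*21) = 1/1554).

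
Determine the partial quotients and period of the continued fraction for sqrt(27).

Write x_i = (sqrt(27) + m_i)/d_i with (m_0, d_0) = (0, 1). a_0 = floor(sqrt(27)) = 5, since 5^2 = 25 <= 27 < 36 = 6^2.
Iterate m_{i+1} = d_i*a_i - m_i, d_{i+1} = (27 - m_{i+1}^2)/d_i, a_{i+1} = floor((a_0 + m_{i+1})/d_{i+1}):
  m_1 = 1*5 - 0 = 5, d_1 = (27 - 5^2)/1 = 2/1 = 2, a_1 = floor((5 + 5)/2) = 5.
  m_2 = 2*5 - 5 = 5, d_2 = (27 - 5^2)/2 = 2/2 = 1, a_2 = floor((5 + 5)/1) = 10.
  m_3 = 1*10 - 5 = 5, d_3 = (27 - 5^2)/1 = 2/1 = 2: (m_3, d_3) = (m_1, d_1) = (5, 2), so from here the quotients repeat a_1, a_2; the period length is 2.
Hence the expansion of sqrt(27) is a_0 = 5 followed by the repeating block 5, 10 (period 2).

[5; (5, 10)]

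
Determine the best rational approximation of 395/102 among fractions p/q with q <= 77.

213/55

Expand x = 395/102 as a continued fraction with the Euclidean algorithm:
  395 = 3*102 + 89, so a_0 = 3.
  102 = 1*89 + 13, so a_1 = 1.
  89 = 6*13 + 11, so a_2 = 6.
  13 = 1*11 + 2, so a_3 = 1.
  11 = 5*2 + 1, so a_4 = 5.
  2 = 2*1 + 0, so a_5 = 2.
so x = [3; 1, 6, 1, 5, 2].
Convergents (p_i = a_i*p_{i-1} + p_{i-2}, q_i = a_i*q_{i-1} + q_{i-2} with p_{-2}=0, p_{-1}=1, q_{-2}=1, q_{-1}=0), until the denominator exceeds 77:
  i=0: a_0=3, p_0 = 3*1 + 0 = 3, q_0 = 3*0 + 1 = 1.
  i=1: a_1=1, p_1 = 1*3 + 1 = 4, q_1 = 1*1 + 0 = 1.
  i=2: a_2=6, p_2 = 6*4 + 3 = 27, q_2 = 6*1 + 1 = 7.
  i=3: a_3=1, p_3 = 1*27 + 4 = 31, q_3 = 1*7 + 1 = 8.
  i=4: a_4=5, p_4 = 5*31 + 27 = 182, q_4 = 5*8 + 7 = 47.
  i=5: a_5=2, p_5 = 2*182 + 31 = 395, q_5 = 2*47 + 8 = 102.
q_5 = 102 > 77, so the last convergent with denominator <= 77 is p_4/q_4 = 182/47.
The closest fraction with denominator <= 77 is either p_4/q_4 or the intermediate fraction (k*p_4 + p_3)/(k*q_4 + q_3) with the largest k >= 1 whose denominator stays <= 77; these approach x as k grows, and every other convergent or intermediate fraction in range is farther away.
Largest k: floor((77 - q_3)/q_4) = floor((77 - 8)/47) = 1.
That gives (1*182 + 31)/(1*47 + 8) = 213/55.
Compare the errors: |x - 182/47| = |395*47 - 182*102|/(102*47) = 1/4794, and |x - 213/55| = |395*55 - 213*102|/(102*55) = 1/5610.
Cross-multiplying, 1*4794 = 4794 < 5610 = 1*5610, so 1/5610 is smaller: the intermediate fraction 213/55 is closer to x than 182/47.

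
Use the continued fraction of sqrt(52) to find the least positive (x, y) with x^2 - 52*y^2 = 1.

First expand sqrt(52) as a continued fraction. With x_i = (sqrt(52) + m_i)/d_i and (m_0, d_0) = (0, 1): a_0 = floor(sqrt(52)) = 7, since 7^2 = 49 <= 52 < 64 = 8^2.
Iterate m_{i+1} = d_i*a_i - m_i, d_{i+1} = (52 - m_{i+1}^2)/d_i, a_{i+1} = floor((a_0 + m_{i+1})/d_{i+1}):
  m_1 = 1*7 - 0 = 7, d_1 = (52 - 7^2)/1 = 3/1 = 3, a_1 = floor((7 + 7)/3) = 4.
  m_2 = 3*4 - 7 = 5, d_2 = (52 - 5^2)/3 = 27/3 = 9, a_2 = floor((7 + 5)/9) = 1.
  m_3 = 9*1 - 5 = 4, d_3 = (52 - 4^2)/9 = 36/9 = 4, a_3 = floor((7 + 4)/4) = 2.
  m_4 = 4*2 - 4 = 4, d_4 = (52 - 4^2)/4 = 36/4 = 9, a_4 = floor((7 + 4)/9) = 1.
  m_5 = 9*1 - 4 = 5, d_5 = (52 - 5^2)/9 = 27/9 = 3, a_5 = floor((7 + 5)/3) = 4.
  m_6 = 3*4 - 5 = 7, d_6 = (52 - 7^2)/3 = 3/3 = 1, a_6 = floor((7 + 7)/1) = 14.
  m_7 = 1*14 - 7 = 7, d_7 = (52 - 7^2)/1 = 3/1 = 3: (m_7, d_7) = (m_1, d_1) = (7, 3), so from here the quotients repeat a_1, ..., a_6; the period length is 6.
So sqrt(52) = [7; (4, 1, 2, 1, 4, 14)] with period length k = 6.
k is even, so the fundamental solution of x^2 - 52y^2 = 1 is (p_{k-1}, q_{k-1}) = (p_5, q_5); compute convergents through index 5.
Convergents (p_i = a_i*p_{i-1} + p_{i-2}, q_i = a_i*q_{i-1} + q_{i-2} with p_{-2}=0, p_{-1}=1, q_{-2}=1, q_{-1}=0):
  i=0: a_0=7, p_0 = 7*1 + 0 = 7, q_0 = 7*0 + 1 = 1.
  i=1: a_1=4, p_1 = 4*7 + 1 = 29, q_1 = 4*1 + 0 = 4.
  i=2: a_2=1, p_2 = 1*29 + 7 = 36, q_2 = 1*4 + 1 = 5.
  i=3: a_3=2, p_3 = 2*36 + 29 = 101, q_3 = 2*5 + 4 = 14.
  i=4: a_4=1, p_4 = 1*101 + 36 = 137, q_4 = 1*14 + 5 = 19.
  i=5: a_5=4, p_5 = 4*137 + 101 = 649, q_5 = 4*19 + 14 = 90.
Check: 649^2 - 52*90^2 = 421201 - 421200 = 1, so (x, y) = (649, 90) solves the equation, and by the theorem it is the least positive solution.

(x, y) = (649, 90)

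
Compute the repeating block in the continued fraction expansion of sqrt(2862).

Write x_i = (sqrt(2862) + m_i)/d_i with (m_0, d_0) = (0, 1). a_0 = floor(sqrt(2862)) = 53, since 53^2 = 2809 <= 2862 < 2916 = 54^2.
Iterate m_{i+1} = d_i*a_i - m_i, d_{i+1} = (2862 - m_{i+1}^2)/d_i, a_{i+1} = floor((a_0 + m_{i+1})/d_{i+1}):
  m_1 = 1*53 - 0 = 53, d_1 = (2862 - 53^2)/1 = 53/1 = 53, a_1 = floor((53 + 53)/53) = 2.
  m_2 = 53*2 - 53 = 53, d_2 = (2862 - 53^2)/53 = 53/53 = 1, a_2 = floor((53 + 53)/1) = 106.
  m_3 = 1*106 - 53 = 53, d_3 = (2862 - 53^2)/1 = 53/1 = 53: (m_3, d_3) = (m_1, d_1) = (53, 53), so from here the quotients repeat a_1, a_2; the period length is 2.
Hence the expansion of sqrt(2862) is a_0 = 53 followed by the repeating block 2, 106 (period 2).

[53; (2, 106)]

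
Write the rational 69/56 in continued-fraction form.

[1; 4, 3, 4]

Run the Euclidean algorithm on 69 and 56; the successive quotients are the partial quotients a_0, a_1, ... (each step inverts the fractional part left over by the previous one):
  69 = 1*56 + 13, so a_0 = 1.
  56 = 4*13 + 4, so a_1 = 4.
  13 = 3*4 + 1, so a_2 = 3.
  4 = 4*1 + 0, so a_3 = 4.
The remainder reaches 0 after 4 divisions, so the expansion has 4 partial quotients, read off in order.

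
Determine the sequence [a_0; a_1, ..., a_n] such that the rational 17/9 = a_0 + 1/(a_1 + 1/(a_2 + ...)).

[1; 1, 8]

Run the Euclidean algorithm on 17 and 9; the successive quotients are the partial quotients a_0, a_1, ... (each step inverts the fractional part left over by the previous one):
  17 = 1*9 + 8, so a_0 = 1.
  9 = 1*8 + 1, so a_1 = 1.
  8 = 8*1 + 0, so a_2 = 8.
The remainder reaches 0 after 3 divisions, so the expansion has 3 partial quotients, read off in order.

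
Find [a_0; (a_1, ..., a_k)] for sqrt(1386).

[37; (4, 2, 1, 2, 1, 2, 4, 74)]

Write x_i = (sqrt(1386) + m_i)/d_i with (m_0, d_0) = (0, 1). a_0 = floor(sqrt(1386)) = 37, since 37^2 = 1369 <= 1386 < 1444 = 38^2.
Iterate m_{i+1} = d_i*a_i - m_i, d_{i+1} = (1386 - m_{i+1}^2)/d_i, a_{i+1} = floor((a_0 + m_{i+1})/d_{i+1}):
  m_1 = 1*37 - 0 = 37, d_1 = (1386 - 37^2)/1 = 17/1 = 17, a_1 = floor((37 + 37)/17) = 4.
  m_2 = 17*4 - 37 = 31, d_2 = (1386 - 31^2)/17 = 425/17 = 25, a_2 = floor((37 + 31)/25) = 2.
  m_3 = 25*2 - 31 = 19, d_3 = (1386 - 19^2)/25 = 1025/25 = 41, a_3 = floor((37 + 19)/41) = 1.
  m_4 = 41*1 - 19 = 22, d_4 = (1386 - 22^2)/41 = 902/41 = 22, a_4 = floor((37 + 22)/22) = 2.
  m_5 = 22*2 - 22 = 22, d_5 = (1386 - 22^2)/22 = 902/22 = 41, a_5 = floor((37 + 22)/41) = 1.
  m_6 = 41*1 - 22 = 19, d_6 = (1386 - 19^2)/41 = 1025/41 = 25, a_6 = floor((37 + 19)/25) = 2.
  m_7 = 25*2 - 19 = 31, d_7 = (1386 - 31^2)/25 = 425/25 = 17, a_7 = floor((37 + 31)/17) = 4.
  m_8 = 17*4 - 31 = 37, d_8 = (1386 - 37^2)/17 = 17/17 = 1, a_8 = floor((37 + 37)/1) = 74.
  m_9 = 1*74 - 37 = 37, d_9 = (1386 - 37^2)/1 = 17/1 = 17: (m_9, d_9) = (m_1, d_1) = (37, 17), so from here the quotients repeat a_1, ..., a_8; the period length is 8.
Hence the expansion of sqrt(1386) is a_0 = 37 followed by the repeating block 4, 2, 1, 2, 1, 2, 4, 74 (period 8).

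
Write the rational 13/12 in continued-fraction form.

Run the Euclidean algorithm on 13 and 12; the successive quotients are the partial quotients a_0, a_1, ... (each step inverts the fractional part left over by the previous one):
  13 = 1*12 + 1, so a_0 = 1.
  12 = 12*1 + 0, so a_1 = 12.
The remainder reaches 0 after 2 divisions, so the expansion has 2 partial quotients, read off in order.

[1; 12]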